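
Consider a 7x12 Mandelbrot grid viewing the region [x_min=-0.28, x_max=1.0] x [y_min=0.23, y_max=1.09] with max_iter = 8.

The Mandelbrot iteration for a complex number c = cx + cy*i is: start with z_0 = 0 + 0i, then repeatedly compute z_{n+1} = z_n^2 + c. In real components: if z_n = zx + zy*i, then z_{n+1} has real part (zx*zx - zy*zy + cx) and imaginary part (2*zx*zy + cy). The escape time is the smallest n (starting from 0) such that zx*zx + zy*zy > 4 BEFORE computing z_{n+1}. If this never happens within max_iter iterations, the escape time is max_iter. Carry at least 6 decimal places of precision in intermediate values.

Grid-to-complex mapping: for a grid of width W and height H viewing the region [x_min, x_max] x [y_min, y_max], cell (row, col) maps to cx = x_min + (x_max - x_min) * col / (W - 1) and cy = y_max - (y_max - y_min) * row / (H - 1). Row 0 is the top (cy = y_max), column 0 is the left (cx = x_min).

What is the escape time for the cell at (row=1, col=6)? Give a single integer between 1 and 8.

z_0 = 0 + 0i, c = 1.0000 + 1.0118i
Iter 1: z = 1.0000 + 1.0118i, |z|^2 = 2.0238
Iter 2: z = 0.9762 + 3.0355i, |z|^2 = 10.1670
Escaped at iteration 2

Answer: 2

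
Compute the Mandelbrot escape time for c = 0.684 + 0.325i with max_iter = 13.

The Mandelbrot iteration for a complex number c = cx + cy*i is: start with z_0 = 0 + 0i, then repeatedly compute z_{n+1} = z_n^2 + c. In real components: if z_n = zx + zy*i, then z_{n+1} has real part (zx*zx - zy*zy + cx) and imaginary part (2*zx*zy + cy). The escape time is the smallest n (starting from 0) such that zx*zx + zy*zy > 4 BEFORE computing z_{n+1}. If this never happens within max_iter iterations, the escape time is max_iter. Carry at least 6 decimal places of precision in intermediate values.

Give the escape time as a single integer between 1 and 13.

Answer: 3

Derivation:
z_0 = 0 + 0i, c = 0.6840 + 0.3250i
Iter 1: z = 0.6840 + 0.3250i, |z|^2 = 0.5735
Iter 2: z = 1.0462 + 0.7696i, |z|^2 = 1.6869
Iter 3: z = 1.1863 + 1.9354i, |z|^2 = 5.1530
Escaped at iteration 3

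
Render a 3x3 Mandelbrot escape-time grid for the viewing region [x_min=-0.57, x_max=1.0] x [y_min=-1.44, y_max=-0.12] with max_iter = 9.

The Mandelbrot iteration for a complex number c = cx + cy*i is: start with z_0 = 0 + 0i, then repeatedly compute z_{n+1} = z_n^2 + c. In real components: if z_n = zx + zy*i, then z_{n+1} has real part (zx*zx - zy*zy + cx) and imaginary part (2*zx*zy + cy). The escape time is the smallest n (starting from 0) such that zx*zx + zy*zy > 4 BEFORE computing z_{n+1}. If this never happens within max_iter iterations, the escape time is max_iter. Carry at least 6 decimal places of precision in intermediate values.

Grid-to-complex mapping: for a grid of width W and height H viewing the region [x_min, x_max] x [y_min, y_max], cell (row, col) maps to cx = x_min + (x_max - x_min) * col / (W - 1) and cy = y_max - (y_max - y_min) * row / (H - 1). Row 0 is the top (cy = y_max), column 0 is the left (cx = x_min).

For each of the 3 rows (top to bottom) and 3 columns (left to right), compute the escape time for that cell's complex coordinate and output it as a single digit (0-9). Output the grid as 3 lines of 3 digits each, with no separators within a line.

(row=0, col=0): c = -0.5700 + -0.1200i → escape time 9
(row=0, col=1): c = 0.2150 + -0.1200i → escape time 9
(row=0, col=2): c = 1.0000 + -0.1200i → escape time 2
(row=1, col=0): c = -0.5700 + -0.7800i → escape time 5
(row=1, col=1): c = 0.2150 + -0.7800i → escape time 5
(row=1, col=2): c = 1.0000 + -0.7800i → escape time 2
(row=2, col=0): c = -0.5700 + -1.4400i → escape time 2
(row=2, col=1): c = 0.2150 + -1.4400i → escape time 2
(row=2, col=2): c = 1.0000 + -1.4400i → escape time 2

Answer: 992
552
222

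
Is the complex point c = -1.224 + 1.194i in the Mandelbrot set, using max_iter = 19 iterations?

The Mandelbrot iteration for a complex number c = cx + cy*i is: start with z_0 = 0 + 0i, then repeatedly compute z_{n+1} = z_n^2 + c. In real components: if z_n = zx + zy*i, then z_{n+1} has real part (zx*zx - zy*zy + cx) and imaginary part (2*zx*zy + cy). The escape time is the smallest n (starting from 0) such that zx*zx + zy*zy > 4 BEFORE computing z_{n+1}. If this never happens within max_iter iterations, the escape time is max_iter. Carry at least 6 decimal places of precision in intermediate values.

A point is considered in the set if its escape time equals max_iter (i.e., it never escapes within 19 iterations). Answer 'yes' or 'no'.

z_0 = 0 + 0i, c = -1.2240 + 1.1940i
Iter 1: z = -1.2240 + 1.1940i, |z|^2 = 2.9238
Iter 2: z = -1.1515 + -1.7289i, |z|^2 = 4.3150
Escaped at iteration 2

Answer: no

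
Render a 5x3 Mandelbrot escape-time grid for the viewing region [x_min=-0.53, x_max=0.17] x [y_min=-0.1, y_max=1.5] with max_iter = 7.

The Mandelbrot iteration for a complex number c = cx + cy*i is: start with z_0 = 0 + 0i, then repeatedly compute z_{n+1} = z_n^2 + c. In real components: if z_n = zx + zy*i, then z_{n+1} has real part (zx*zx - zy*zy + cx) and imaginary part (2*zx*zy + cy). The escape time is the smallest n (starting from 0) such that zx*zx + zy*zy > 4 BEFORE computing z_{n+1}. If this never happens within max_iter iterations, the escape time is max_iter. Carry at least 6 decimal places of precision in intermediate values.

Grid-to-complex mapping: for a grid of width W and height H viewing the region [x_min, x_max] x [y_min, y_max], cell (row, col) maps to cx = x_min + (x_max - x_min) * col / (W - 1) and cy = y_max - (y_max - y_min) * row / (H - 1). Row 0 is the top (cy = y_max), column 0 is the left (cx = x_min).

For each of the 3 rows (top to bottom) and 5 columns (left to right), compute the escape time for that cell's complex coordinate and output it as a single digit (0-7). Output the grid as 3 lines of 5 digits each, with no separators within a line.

(row=0, col=0): c = -0.5300 + 1.5000i → escape time 2
(row=0, col=1): c = -0.3550 + 1.5000i → escape time 2
(row=0, col=2): c = -0.1800 + 1.5000i → escape time 2
(row=0, col=3): c = -0.0050 + 1.5000i → escape time 2
(row=0, col=4): c = 0.1700 + 1.5000i → escape time 2
(row=1, col=0): c = -0.5300 + 0.7000i → escape time 7
(row=1, col=1): c = -0.3550 + 0.7000i → escape time 7
(row=1, col=2): c = -0.1800 + 0.7000i → escape time 7
(row=1, col=3): c = -0.0050 + 0.7000i → escape time 7
(row=1, col=4): c = 0.1700 + 0.7000i → escape time 7
(row=2, col=0): c = -0.5300 + -0.1000i → escape time 7
(row=2, col=1): c = -0.3550 + -0.1000i → escape time 7
(row=2, col=2): c = -0.1800 + -0.1000i → escape time 7
(row=2, col=3): c = -0.0050 + -0.1000i → escape time 7
(row=2, col=4): c = 0.1700 + -0.1000i → escape time 7

Answer: 22222
77777
77777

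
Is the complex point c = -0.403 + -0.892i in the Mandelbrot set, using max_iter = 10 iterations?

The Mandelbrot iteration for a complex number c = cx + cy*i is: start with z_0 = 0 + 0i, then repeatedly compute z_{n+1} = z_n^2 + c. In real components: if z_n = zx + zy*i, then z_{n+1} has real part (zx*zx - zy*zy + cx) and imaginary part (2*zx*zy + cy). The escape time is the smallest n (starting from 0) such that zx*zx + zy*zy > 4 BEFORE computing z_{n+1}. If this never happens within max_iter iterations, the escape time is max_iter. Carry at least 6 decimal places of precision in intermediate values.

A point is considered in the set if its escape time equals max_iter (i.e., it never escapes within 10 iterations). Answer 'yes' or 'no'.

z_0 = 0 + 0i, c = -0.4030 + -0.8920i
Iter 1: z = -0.4030 + -0.8920i, |z|^2 = 0.9581
Iter 2: z = -1.0363 + -0.1730i, |z|^2 = 1.1038
Iter 3: z = 0.6409 + -0.5334i, |z|^2 = 0.6952
Iter 4: z = -0.2767 + -1.5756i, |z|^2 = 2.5592
Iter 5: z = -2.8090 + -0.0199i, |z|^2 = 7.8911
Escaped at iteration 5

Answer: no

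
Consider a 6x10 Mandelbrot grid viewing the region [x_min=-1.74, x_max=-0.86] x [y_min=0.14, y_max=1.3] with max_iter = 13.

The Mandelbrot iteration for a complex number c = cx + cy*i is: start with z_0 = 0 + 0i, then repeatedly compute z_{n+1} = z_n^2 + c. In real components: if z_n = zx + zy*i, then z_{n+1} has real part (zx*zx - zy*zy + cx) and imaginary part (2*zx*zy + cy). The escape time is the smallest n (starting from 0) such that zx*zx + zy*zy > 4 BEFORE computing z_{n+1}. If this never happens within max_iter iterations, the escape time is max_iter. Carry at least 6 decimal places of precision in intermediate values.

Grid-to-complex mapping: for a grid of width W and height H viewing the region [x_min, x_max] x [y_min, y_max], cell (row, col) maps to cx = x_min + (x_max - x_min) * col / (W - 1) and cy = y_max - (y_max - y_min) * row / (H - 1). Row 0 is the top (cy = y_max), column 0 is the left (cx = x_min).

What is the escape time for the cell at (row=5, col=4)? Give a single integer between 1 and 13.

Answer: 4

Derivation:
z_0 = 0 + 0i, c = -1.0360 + 0.6556i
Iter 1: z = -1.0360 + 0.6556i, |z|^2 = 1.5030
Iter 2: z = -0.3925 + -0.7028i, |z|^2 = 0.6479
Iter 3: z = -1.3758 + 1.2072i, |z|^2 = 3.3502
Iter 4: z = -0.6003 + -2.6662i, |z|^2 = 7.4688
Escaped at iteration 4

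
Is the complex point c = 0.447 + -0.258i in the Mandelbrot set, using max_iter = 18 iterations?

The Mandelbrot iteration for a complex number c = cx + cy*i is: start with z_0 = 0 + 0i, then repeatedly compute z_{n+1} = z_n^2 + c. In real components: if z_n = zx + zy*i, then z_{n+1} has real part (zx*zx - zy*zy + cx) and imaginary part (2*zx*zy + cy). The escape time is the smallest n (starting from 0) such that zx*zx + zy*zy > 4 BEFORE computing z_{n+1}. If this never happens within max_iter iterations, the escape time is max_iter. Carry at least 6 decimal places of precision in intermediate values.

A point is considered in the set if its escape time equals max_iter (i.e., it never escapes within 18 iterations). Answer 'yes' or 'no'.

z_0 = 0 + 0i, c = 0.4470 + -0.2580i
Iter 1: z = 0.4470 + -0.2580i, |z|^2 = 0.2664
Iter 2: z = 0.5802 + -0.4887i, |z|^2 = 0.5755
Iter 3: z = 0.5449 + -0.8251i, |z|^2 = 0.9777
Iter 4: z = 0.0632 + -1.1572i, |z|^2 = 1.3430
Iter 5: z = -0.8881 + -0.4042i, |z|^2 = 0.9520
Iter 6: z = 1.0723 + 0.4599i, |z|^2 = 1.3613
Iter 7: z = 1.3853 + 0.7283i, |z|^2 = 2.4494
Iter 8: z = 1.8356 + 1.7597i, |z|^2 = 6.4659
Escaped at iteration 8

Answer: no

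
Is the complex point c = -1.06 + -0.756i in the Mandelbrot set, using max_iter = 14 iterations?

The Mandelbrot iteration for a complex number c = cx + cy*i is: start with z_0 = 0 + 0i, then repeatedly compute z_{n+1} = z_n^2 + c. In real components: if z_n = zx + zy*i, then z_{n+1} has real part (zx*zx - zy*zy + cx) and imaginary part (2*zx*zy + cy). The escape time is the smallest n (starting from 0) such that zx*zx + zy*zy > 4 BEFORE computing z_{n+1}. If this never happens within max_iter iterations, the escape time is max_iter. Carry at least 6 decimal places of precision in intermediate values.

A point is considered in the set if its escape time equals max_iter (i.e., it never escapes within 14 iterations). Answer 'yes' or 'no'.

z_0 = 0 + 0i, c = -1.0600 + -0.7560i
Iter 1: z = -1.0600 + -0.7560i, |z|^2 = 1.6951
Iter 2: z = -0.5079 + 0.8467i, |z|^2 = 0.9749
Iter 3: z = -1.5189 + -1.6162i, |z|^2 = 4.9191
Escaped at iteration 3

Answer: no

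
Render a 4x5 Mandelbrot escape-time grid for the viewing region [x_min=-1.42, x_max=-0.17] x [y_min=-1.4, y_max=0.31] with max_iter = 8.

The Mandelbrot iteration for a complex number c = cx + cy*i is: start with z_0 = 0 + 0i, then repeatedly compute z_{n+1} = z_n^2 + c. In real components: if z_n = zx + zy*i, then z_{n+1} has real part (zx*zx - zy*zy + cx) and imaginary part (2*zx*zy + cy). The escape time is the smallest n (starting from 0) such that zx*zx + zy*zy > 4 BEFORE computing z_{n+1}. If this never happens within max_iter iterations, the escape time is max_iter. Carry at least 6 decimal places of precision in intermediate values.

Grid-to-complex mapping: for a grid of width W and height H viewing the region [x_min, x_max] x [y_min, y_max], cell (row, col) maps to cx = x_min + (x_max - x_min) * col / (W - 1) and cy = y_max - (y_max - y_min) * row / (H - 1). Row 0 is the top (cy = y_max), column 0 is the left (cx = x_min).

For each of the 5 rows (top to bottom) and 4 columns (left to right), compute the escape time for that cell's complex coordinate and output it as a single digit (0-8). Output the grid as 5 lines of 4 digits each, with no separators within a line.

Answer: 5888
8888
3588
3348
2222

Derivation:
(row=0, col=0): c = -1.4200 + 0.3100i → escape time 5
(row=0, col=1): c = -1.0033 + 0.3100i → escape time 8
(row=0, col=2): c = -0.5867 + 0.3100i → escape time 8
(row=0, col=3): c = -0.1700 + 0.3100i → escape time 8
(row=1, col=0): c = -1.4200 + -0.1175i → escape time 8
(row=1, col=1): c = -1.0033 + -0.1175i → escape time 8
(row=1, col=2): c = -0.5867 + -0.1175i → escape time 8
(row=1, col=3): c = -0.1700 + -0.1175i → escape time 8
(row=2, col=0): c = -1.4200 + -0.5450i → escape time 3
(row=2, col=1): c = -1.0033 + -0.5450i → escape time 5
(row=2, col=2): c = -0.5867 + -0.5450i → escape time 8
(row=2, col=3): c = -0.1700 + -0.5450i → escape time 8
(row=3, col=0): c = -1.4200 + -0.9725i → escape time 3
(row=3, col=1): c = -1.0033 + -0.9725i → escape time 3
(row=3, col=2): c = -0.5867 + -0.9725i → escape time 4
(row=3, col=3): c = -0.1700 + -0.9725i → escape time 8
(row=4, col=0): c = -1.4200 + -1.4000i → escape time 2
(row=4, col=1): c = -1.0033 + -1.4000i → escape time 2
(row=4, col=2): c = -0.5867 + -1.4000i → escape time 2
(row=4, col=3): c = -0.1700 + -1.4000i → escape time 2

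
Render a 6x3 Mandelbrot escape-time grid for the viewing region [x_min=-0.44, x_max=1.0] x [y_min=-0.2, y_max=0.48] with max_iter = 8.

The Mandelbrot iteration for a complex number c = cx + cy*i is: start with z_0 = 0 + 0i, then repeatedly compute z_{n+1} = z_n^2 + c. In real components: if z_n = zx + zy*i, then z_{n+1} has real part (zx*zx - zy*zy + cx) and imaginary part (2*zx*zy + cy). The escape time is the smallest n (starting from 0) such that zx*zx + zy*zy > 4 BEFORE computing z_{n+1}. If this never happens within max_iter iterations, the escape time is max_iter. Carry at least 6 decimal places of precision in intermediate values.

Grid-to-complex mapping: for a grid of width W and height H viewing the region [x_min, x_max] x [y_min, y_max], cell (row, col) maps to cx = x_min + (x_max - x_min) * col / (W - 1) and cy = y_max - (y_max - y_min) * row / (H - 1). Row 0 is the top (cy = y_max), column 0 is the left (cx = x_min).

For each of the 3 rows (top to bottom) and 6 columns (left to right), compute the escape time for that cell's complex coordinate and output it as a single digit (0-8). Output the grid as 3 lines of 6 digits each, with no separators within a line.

Answer: 888632
888832
888832

Derivation:
(row=0, col=0): c = -0.4400 + 0.4800i → escape time 8
(row=0, col=1): c = -0.1520 + 0.4800i → escape time 8
(row=0, col=2): c = 0.1360 + 0.4800i → escape time 8
(row=0, col=3): c = 0.4240 + 0.4800i → escape time 6
(row=0, col=4): c = 0.7120 + 0.4800i → escape time 3
(row=0, col=5): c = 1.0000 + 0.4800i → escape time 2
(row=1, col=0): c = -0.4400 + 0.1400i → escape time 8
(row=1, col=1): c = -0.1520 + 0.1400i → escape time 8
(row=1, col=2): c = 0.1360 + 0.1400i → escape time 8
(row=1, col=3): c = 0.4240 + 0.1400i → escape time 8
(row=1, col=4): c = 0.7120 + 0.1400i → escape time 3
(row=1, col=5): c = 1.0000 + 0.1400i → escape time 2
(row=2, col=0): c = -0.4400 + -0.2000i → escape time 8
(row=2, col=1): c = -0.1520 + -0.2000i → escape time 8
(row=2, col=2): c = 0.1360 + -0.2000i → escape time 8
(row=2, col=3): c = 0.4240 + -0.2000i → escape time 8
(row=2, col=4): c = 0.7120 + -0.2000i → escape time 3
(row=2, col=5): c = 1.0000 + -0.2000i → escape time 2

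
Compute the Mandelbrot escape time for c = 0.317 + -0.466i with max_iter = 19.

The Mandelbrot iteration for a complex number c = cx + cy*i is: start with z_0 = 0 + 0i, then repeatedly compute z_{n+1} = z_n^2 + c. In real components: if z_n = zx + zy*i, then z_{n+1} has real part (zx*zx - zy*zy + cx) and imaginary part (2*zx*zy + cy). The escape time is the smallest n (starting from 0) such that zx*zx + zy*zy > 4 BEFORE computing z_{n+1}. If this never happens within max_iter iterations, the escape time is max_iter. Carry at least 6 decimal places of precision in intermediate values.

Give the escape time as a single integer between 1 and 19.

z_0 = 0 + 0i, c = 0.3170 + -0.4660i
Iter 1: z = 0.3170 + -0.4660i, |z|^2 = 0.3176
Iter 2: z = 0.2003 + -0.7614i, |z|^2 = 0.6199
Iter 3: z = -0.2227 + -0.7711i, |z|^2 = 0.6442
Iter 4: z = -0.2280 + -0.1226i, |z|^2 = 0.0670
Iter 5: z = 0.3539 + -0.4101i, |z|^2 = 0.2935
Iter 6: z = 0.2741 + -0.7563i, |z|^2 = 0.6471
Iter 7: z = -0.1799 + -0.8806i, |z|^2 = 0.8078
Iter 8: z = -0.4261 + -0.1492i, |z|^2 = 0.2039
Iter 9: z = 0.4763 + -0.3388i, |z|^2 = 0.3417
Iter 10: z = 0.4291 + -0.7888i, |z|^2 = 0.8063
Iter 11: z = -0.1210 + -1.1429i, |z|^2 = 1.3208
Iter 12: z = -0.9745 + -0.1893i, |z|^2 = 0.9856
Iter 13: z = 1.2309 + -0.0970i, |z|^2 = 1.5244
Iter 14: z = 1.8226 + -0.7047i, |z|^2 = 3.8185
Iter 15: z = 3.1423 + -3.0348i, |z|^2 = 19.0843
Escaped at iteration 15

Answer: 15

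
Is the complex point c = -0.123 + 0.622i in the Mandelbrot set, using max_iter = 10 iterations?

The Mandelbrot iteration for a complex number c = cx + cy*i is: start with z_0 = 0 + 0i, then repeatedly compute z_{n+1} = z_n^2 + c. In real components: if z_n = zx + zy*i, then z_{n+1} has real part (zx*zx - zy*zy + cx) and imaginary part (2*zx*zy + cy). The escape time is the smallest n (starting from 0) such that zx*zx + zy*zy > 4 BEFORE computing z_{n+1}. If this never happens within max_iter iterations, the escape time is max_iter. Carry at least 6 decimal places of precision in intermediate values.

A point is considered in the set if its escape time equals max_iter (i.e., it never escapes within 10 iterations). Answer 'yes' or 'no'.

Answer: yes

Derivation:
z_0 = 0 + 0i, c = -0.1230 + 0.6220i
Iter 1: z = -0.1230 + 0.6220i, |z|^2 = 0.4020
Iter 2: z = -0.4948 + 0.4690i, |z|^2 = 0.4647
Iter 3: z = -0.0982 + 0.1579i, |z|^2 = 0.0346
Iter 4: z = -0.1383 + 0.5910i, |z|^2 = 0.3684
Iter 5: z = -0.4531 + 0.4585i, |z|^2 = 0.4156
Iter 6: z = -0.1279 + 0.2064i, |z|^2 = 0.0590
Iter 7: z = -0.1493 + 0.5692i, |z|^2 = 0.3463
Iter 8: z = -0.4247 + 0.4521i, |z|^2 = 0.3848
Iter 9: z = -0.1470 + 0.2380i, |z|^2 = 0.0783
Did not escape in 10 iterations → in set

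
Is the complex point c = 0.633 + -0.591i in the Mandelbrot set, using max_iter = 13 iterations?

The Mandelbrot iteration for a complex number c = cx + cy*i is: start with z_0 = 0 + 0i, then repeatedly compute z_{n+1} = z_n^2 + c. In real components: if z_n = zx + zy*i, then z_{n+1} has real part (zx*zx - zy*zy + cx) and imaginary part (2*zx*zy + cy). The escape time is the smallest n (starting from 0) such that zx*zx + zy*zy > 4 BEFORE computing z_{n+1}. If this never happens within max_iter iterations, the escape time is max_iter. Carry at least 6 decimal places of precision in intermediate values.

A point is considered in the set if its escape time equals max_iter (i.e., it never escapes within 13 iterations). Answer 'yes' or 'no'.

z_0 = 0 + 0i, c = 0.6330 + -0.5910i
Iter 1: z = 0.6330 + -0.5910i, |z|^2 = 0.7500
Iter 2: z = 0.6844 + -1.3392i, |z|^2 = 2.2619
Iter 3: z = -0.6921 + -2.4241i, |z|^2 = 6.3553
Escaped at iteration 3

Answer: no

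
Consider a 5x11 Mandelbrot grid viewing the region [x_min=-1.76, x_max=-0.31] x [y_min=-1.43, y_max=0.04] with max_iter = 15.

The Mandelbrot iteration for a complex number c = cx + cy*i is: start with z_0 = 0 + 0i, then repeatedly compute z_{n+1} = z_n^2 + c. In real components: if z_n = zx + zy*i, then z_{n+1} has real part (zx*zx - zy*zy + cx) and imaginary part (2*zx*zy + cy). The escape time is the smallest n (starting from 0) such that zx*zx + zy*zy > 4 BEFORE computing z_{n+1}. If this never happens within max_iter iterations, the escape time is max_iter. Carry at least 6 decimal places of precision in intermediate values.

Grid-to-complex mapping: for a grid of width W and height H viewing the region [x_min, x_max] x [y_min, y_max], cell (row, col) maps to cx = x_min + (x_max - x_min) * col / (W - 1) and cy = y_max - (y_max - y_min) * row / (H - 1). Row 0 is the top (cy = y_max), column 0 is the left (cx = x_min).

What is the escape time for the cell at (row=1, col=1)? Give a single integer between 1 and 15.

Answer: 15

Derivation:
z_0 = 0 + 0i, c = -1.3975 + -0.1070i
Iter 1: z = -1.3975 + -0.1070i, |z|^2 = 1.9645
Iter 2: z = 0.5441 + 0.1921i, |z|^2 = 0.3329
Iter 3: z = -1.1384 + 0.1020i, |z|^2 = 1.3063
Iter 4: z = -0.1120 + -0.3392i, |z|^2 = 0.1276
Iter 5: z = -1.5000 + -0.0310i, |z|^2 = 2.2510
Iter 6: z = 0.8516 + -0.0139i, |z|^2 = 0.7254
Iter 7: z = -0.6725 + -0.1306i, |z|^2 = 0.4693
Iter 8: z = -0.9624 + 0.0687i, |z|^2 = 0.9309
Iter 9: z = -0.4761 + -0.2392i, |z|^2 = 0.2839
Iter 10: z = -1.2281 + 0.1208i, |z|^2 = 1.5228
Iter 11: z = 0.0961 + -0.4037i, |z|^2 = 0.1722
Iter 12: z = -1.5512 + -0.1846i, |z|^2 = 2.4403
Iter 13: z = 0.9746 + 0.4657i, |z|^2 = 1.1668
Iter 14: z = -0.6645 + 0.8008i, |z|^2 = 1.0828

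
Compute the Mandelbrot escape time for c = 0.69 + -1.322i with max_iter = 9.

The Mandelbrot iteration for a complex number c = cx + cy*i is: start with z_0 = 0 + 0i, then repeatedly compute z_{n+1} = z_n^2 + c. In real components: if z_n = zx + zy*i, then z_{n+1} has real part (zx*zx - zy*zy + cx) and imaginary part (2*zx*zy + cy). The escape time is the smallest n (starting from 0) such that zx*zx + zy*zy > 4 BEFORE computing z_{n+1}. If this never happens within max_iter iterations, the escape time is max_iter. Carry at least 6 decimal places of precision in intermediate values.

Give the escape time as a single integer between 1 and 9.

z_0 = 0 + 0i, c = 0.6900 + -1.3220i
Iter 1: z = 0.6900 + -1.3220i, |z|^2 = 2.2238
Iter 2: z = -0.5816 + -3.1464i, |z|^2 = 10.2378
Escaped at iteration 2

Answer: 2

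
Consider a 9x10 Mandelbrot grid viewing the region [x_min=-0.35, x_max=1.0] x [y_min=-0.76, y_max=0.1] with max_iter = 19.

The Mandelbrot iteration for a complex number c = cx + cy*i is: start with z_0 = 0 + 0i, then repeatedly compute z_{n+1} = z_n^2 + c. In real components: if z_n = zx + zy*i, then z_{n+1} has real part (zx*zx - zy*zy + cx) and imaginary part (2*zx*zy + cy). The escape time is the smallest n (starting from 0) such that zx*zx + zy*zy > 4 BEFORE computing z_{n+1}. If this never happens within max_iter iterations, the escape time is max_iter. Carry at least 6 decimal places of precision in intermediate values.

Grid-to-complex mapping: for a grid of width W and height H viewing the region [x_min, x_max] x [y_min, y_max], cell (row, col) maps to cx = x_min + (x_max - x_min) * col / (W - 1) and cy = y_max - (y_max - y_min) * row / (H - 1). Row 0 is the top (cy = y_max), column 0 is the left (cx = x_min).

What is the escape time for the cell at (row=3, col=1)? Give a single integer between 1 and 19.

z_0 = 0 + 0i, c = -0.1812 + -0.1867i
Iter 1: z = -0.1812 + -0.1867i, |z|^2 = 0.0677
Iter 2: z = -0.1832 + -0.1190i, |z|^2 = 0.0477
Iter 3: z = -0.1618 + -0.1431i, |z|^2 = 0.0467
Iter 4: z = -0.1755 + -0.1404i, |z|^2 = 0.0505
Iter 5: z = -0.1701 + -0.1374i, |z|^2 = 0.0478
Iter 6: z = -0.1712 + -0.1399i, |z|^2 = 0.0489
Iter 7: z = -0.1715 + -0.1388i, |z|^2 = 0.0487
Iter 8: z = -0.1711 + -0.1391i, |z|^2 = 0.0486
Iter 9: z = -0.1713 + -0.1391i, |z|^2 = 0.0487
Iter 10: z = -0.1712 + -0.1390i, |z|^2 = 0.0486
Iter 11: z = -0.1712 + -0.1391i, |z|^2 = 0.0487
Iter 12: z = -0.1713 + -0.1390i, |z|^2 = 0.0487
Iter 13: z = -0.1713 + -0.1390i, |z|^2 = 0.0487
Iter 14: z = -0.1713 + -0.1390i, |z|^2 = 0.0487
Iter 15: z = -0.1713 + -0.1390i, |z|^2 = 0.0487
Iter 16: z = -0.1713 + -0.1390i, |z|^2 = 0.0487
Iter 17: z = -0.1713 + -0.1390i, |z|^2 = 0.0487
Iter 18: z = -0.1713 + -0.1390i, |z|^2 = 0.0487

Answer: 19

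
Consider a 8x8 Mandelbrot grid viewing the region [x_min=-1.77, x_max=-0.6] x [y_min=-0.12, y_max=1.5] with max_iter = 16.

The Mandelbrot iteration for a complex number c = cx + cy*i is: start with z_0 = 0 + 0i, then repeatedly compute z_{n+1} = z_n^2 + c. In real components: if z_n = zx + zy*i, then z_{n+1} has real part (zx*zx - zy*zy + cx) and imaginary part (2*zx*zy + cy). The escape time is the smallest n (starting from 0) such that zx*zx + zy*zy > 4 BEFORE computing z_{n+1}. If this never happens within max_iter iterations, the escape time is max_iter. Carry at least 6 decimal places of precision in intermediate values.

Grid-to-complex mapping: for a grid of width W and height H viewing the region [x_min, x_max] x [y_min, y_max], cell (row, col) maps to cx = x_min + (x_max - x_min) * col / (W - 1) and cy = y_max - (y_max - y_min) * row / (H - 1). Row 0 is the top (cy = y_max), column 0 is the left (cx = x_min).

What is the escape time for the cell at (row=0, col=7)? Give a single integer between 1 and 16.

z_0 = 0 + 0i, c = -0.6000 + 1.5000i
Iter 1: z = -0.6000 + 1.5000i, |z|^2 = 2.6100
Iter 2: z = -2.4900 + -0.3000i, |z|^2 = 6.2901
Escaped at iteration 2

Answer: 2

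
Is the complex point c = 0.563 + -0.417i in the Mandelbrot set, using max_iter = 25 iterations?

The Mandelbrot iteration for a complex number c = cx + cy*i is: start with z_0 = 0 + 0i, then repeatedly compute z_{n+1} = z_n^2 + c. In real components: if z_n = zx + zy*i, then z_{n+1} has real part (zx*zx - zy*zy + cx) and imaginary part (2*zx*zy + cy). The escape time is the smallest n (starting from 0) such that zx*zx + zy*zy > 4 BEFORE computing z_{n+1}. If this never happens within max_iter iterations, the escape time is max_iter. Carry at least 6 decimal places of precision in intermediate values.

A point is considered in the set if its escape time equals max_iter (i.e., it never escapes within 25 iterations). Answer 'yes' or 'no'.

z_0 = 0 + 0i, c = 0.5630 + -0.4170i
Iter 1: z = 0.5630 + -0.4170i, |z|^2 = 0.4909
Iter 2: z = 0.7061 + -0.8865i, |z|^2 = 1.2845
Iter 3: z = 0.2756 + -1.6689i, |z|^2 = 2.8613
Iter 4: z = -2.1464 + -1.3369i, |z|^2 = 6.3943
Escaped at iteration 4

Answer: no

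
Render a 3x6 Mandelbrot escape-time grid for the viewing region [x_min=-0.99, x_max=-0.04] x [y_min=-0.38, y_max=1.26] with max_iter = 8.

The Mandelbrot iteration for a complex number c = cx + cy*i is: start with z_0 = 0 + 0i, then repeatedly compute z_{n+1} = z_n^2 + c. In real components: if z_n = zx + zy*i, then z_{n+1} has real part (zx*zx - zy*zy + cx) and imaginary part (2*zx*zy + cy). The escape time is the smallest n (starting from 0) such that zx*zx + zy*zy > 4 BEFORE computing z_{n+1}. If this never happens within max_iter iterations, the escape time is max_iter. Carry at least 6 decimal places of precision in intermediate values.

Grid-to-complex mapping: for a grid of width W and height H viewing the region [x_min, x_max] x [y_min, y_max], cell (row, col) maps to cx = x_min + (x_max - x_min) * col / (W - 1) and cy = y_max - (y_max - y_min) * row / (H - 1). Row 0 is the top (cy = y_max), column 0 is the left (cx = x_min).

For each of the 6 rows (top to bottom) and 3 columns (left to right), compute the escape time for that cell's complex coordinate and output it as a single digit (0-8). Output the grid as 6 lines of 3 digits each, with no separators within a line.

(row=0, col=0): c = -0.9900 + 1.2600i → escape time 2
(row=0, col=1): c = -0.5150 + 1.2600i → escape time 3
(row=0, col=2): c = -0.0400 + 1.2600i → escape time 3
(row=1, col=0): c = -0.9900 + 0.9320i → escape time 3
(row=1, col=1): c = -0.5150 + 0.9320i → escape time 4
(row=1, col=2): c = -0.0400 + 0.9320i → escape time 8
(row=2, col=0): c = -0.9900 + 0.6040i → escape time 4
(row=2, col=1): c = -0.5150 + 0.6040i → escape time 8
(row=2, col=2): c = -0.0400 + 0.6040i → escape time 8
(row=3, col=0): c = -0.9900 + 0.2760i → escape time 8
(row=3, col=1): c = -0.5150 + 0.2760i → escape time 8
(row=3, col=2): c = -0.0400 + 0.2760i → escape time 8
(row=4, col=0): c = -0.9900 + -0.0520i → escape time 8
(row=4, col=1): c = -0.5150 + -0.0520i → escape time 8
(row=4, col=2): c = -0.0400 + -0.0520i → escape time 8
(row=5, col=0): c = -0.9900 + -0.3800i → escape time 8
(row=5, col=1): c = -0.5150 + -0.3800i → escape time 8
(row=5, col=2): c = -0.0400 + -0.3800i → escape time 8

Answer: 233
348
488
888
888
888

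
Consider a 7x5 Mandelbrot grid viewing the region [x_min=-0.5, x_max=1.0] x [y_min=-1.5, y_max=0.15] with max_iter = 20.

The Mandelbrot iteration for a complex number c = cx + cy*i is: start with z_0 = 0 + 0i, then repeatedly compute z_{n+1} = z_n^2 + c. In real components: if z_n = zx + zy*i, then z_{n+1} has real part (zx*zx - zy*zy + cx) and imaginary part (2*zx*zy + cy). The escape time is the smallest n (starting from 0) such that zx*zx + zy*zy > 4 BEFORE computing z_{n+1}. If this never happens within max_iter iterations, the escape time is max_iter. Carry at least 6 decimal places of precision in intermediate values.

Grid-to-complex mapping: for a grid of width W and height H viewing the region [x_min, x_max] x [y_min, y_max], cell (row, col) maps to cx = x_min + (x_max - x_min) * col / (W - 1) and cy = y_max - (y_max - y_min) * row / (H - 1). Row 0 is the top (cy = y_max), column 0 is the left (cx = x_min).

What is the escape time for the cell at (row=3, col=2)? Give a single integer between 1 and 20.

z_0 = 0 + 0i, c = 0.0000 + -1.0875i
Iter 1: z = 0.0000 + -1.0875i, |z|^2 = 1.1827
Iter 2: z = -1.1827 + -1.0875i, |z|^2 = 2.5813
Iter 3: z = 0.2160 + 1.4848i, |z|^2 = 2.2512
Iter 4: z = -2.1579 + -0.4460i, |z|^2 = 4.8555
Escaped at iteration 4

Answer: 4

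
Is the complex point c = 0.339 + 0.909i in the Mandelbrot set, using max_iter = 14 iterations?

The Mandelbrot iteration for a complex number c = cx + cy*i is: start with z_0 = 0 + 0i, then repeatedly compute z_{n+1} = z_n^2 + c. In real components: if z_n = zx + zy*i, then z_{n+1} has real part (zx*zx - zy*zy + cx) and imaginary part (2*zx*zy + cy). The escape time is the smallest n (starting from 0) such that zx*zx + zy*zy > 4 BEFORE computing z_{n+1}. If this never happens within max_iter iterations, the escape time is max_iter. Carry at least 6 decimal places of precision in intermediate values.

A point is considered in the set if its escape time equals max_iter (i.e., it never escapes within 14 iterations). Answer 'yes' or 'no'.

Answer: no

Derivation:
z_0 = 0 + 0i, c = 0.3390 + 0.9090i
Iter 1: z = 0.3390 + 0.9090i, |z|^2 = 0.9412
Iter 2: z = -0.3724 + 1.5253i, |z|^2 = 2.4652
Iter 3: z = -1.8489 + -0.2269i, |z|^2 = 3.4699
Iter 4: z = 3.7059 + 1.7481i, |z|^2 = 16.7897
Escaped at iteration 4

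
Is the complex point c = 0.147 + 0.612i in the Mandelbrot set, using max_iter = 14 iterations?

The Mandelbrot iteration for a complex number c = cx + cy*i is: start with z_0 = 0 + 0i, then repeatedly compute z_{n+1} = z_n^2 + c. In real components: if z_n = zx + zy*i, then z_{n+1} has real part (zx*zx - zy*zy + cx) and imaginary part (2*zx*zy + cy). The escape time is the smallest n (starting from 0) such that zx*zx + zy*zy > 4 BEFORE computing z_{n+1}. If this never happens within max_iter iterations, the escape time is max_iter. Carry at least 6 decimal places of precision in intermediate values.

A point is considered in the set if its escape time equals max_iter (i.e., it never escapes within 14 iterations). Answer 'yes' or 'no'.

Answer: yes

Derivation:
z_0 = 0 + 0i, c = 0.1470 + 0.6120i
Iter 1: z = 0.1470 + 0.6120i, |z|^2 = 0.3962
Iter 2: z = -0.2059 + 0.7919i, |z|^2 = 0.6696
Iter 3: z = -0.4377 + 0.2858i, |z|^2 = 0.2733
Iter 4: z = 0.2569 + 0.3618i, |z|^2 = 0.1969
Iter 5: z = 0.0821 + 0.7979i, |z|^2 = 0.6434
Iter 6: z = -0.4829 + 0.7431i, |z|^2 = 0.7853
Iter 7: z = -0.1720 + -0.1056i, |z|^2 = 0.0407
Iter 8: z = 0.1654 + 0.6483i, |z|^2 = 0.4477
Iter 9: z = -0.2460 + 0.8265i, |z|^2 = 0.7436
Iter 10: z = -0.4756 + 0.2054i, |z|^2 = 0.2684
Iter 11: z = 0.3310 + 0.4166i, |z|^2 = 0.2831
Iter 12: z = 0.0830 + 0.8878i, |z|^2 = 0.7951
Iter 13: z = -0.6343 + 0.7594i, |z|^2 = 0.9789
Did not escape in 14 iterations → in set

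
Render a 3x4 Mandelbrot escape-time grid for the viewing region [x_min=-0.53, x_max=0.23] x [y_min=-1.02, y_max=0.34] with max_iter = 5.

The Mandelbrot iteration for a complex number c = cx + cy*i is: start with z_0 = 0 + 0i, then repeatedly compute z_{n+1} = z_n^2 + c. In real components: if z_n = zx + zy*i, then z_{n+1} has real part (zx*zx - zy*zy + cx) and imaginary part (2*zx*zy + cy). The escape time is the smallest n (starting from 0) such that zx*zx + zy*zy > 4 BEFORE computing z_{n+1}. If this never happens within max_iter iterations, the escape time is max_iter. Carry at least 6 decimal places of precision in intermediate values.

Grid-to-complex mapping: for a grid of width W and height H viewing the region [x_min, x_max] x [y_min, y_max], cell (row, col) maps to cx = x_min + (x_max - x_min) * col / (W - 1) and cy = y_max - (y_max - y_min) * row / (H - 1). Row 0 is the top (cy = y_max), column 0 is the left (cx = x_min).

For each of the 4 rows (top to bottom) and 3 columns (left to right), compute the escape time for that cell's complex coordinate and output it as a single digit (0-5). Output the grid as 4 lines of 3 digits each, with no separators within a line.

(row=0, col=0): c = -0.5300 + 0.3400i → escape time 5
(row=0, col=1): c = -0.1500 + 0.3400i → escape time 5
(row=0, col=2): c = 0.2300 + 0.3400i → escape time 5
(row=1, col=0): c = -0.5300 + -0.1133i → escape time 5
(row=1, col=1): c = -0.1500 + -0.1133i → escape time 5
(row=1, col=2): c = 0.2300 + -0.1133i → escape time 5
(row=2, col=0): c = -0.5300 + -0.5667i → escape time 5
(row=2, col=1): c = -0.1500 + -0.5667i → escape time 5
(row=2, col=2): c = 0.2300 + -0.5667i → escape time 5
(row=3, col=0): c = -0.5300 + -1.0200i → escape time 4
(row=3, col=1): c = -0.1500 + -1.0200i → escape time 5
(row=3, col=2): c = 0.2300 + -1.0200i → escape time 4

Answer: 555
555
555
454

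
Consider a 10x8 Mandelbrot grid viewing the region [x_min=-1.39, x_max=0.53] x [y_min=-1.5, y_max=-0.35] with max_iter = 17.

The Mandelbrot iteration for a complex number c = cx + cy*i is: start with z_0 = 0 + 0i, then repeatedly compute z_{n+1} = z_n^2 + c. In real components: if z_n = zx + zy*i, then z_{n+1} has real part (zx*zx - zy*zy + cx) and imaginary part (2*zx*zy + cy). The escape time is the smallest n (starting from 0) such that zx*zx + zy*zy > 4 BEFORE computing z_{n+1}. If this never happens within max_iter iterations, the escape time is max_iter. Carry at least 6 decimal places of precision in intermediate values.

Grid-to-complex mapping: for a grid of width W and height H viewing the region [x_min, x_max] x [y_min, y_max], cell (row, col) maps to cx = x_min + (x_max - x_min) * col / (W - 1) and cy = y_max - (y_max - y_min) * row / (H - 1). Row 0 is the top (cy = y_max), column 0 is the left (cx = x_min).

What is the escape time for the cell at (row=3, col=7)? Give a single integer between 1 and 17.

z_0 = 0 + 0i, c = 0.1033 + -0.8429i
Iter 1: z = 0.1033 + -0.8429i, |z|^2 = 0.7211
Iter 2: z = -0.5964 + -1.0170i, |z|^2 = 1.3901
Iter 3: z = -0.5754 + 0.3703i, |z|^2 = 0.4681
Iter 4: z = 0.2973 + -1.2689i, |z|^2 = 1.6986
Iter 5: z = -1.4185 + -1.5973i, |z|^2 = 4.5635
Escaped at iteration 5

Answer: 5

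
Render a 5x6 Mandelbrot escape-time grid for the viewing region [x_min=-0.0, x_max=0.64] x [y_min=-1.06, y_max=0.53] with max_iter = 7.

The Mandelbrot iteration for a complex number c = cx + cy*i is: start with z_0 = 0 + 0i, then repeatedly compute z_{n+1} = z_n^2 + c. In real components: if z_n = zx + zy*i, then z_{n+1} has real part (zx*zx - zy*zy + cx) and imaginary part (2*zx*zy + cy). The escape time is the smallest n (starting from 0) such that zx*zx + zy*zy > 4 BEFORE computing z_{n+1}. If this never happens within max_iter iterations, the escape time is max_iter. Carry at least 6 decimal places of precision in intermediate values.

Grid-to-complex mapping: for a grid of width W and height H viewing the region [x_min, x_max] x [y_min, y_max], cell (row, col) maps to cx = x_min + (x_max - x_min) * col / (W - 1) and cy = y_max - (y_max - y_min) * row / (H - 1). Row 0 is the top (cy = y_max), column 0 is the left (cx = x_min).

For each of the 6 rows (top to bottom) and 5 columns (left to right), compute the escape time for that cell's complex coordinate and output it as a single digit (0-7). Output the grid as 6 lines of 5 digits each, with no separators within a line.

(row=0, col=0): c = 0.0000 + 0.5300i → escape time 7
(row=0, col=1): c = 0.1600 + 0.5300i → escape time 7
(row=0, col=2): c = 0.3200 + 0.5300i → escape time 7
(row=0, col=3): c = 0.4800 + 0.5300i → escape time 5
(row=0, col=4): c = 0.6400 + 0.5300i → escape time 3
(row=1, col=0): c = 0.0000 + 0.2120i → escape time 7
(row=1, col=1): c = 0.1600 + 0.2120i → escape time 7
(row=1, col=2): c = 0.3200 + 0.2120i → escape time 7
(row=1, col=3): c = 0.4800 + 0.2120i → escape time 6
(row=1, col=4): c = 0.6400 + 0.2120i → escape time 4
(row=2, col=0): c = 0.0000 + -0.1060i → escape time 7
(row=2, col=1): c = 0.1600 + -0.1060i → escape time 7
(row=2, col=2): c = 0.3200 + -0.1060i → escape time 7
(row=2, col=3): c = 0.4800 + -0.1060i → escape time 5
(row=2, col=4): c = 0.6400 + -0.1060i → escape time 4
(row=3, col=0): c = 0.0000 + -0.4240i → escape time 7
(row=3, col=1): c = 0.1600 + -0.4240i → escape time 7
(row=3, col=2): c = 0.3200 + -0.4240i → escape time 7
(row=3, col=3): c = 0.4800 + -0.4240i → escape time 6
(row=3, col=4): c = 0.6400 + -0.4240i → escape time 3
(row=4, col=0): c = 0.0000 + -0.7420i → escape time 7
(row=4, col=1): c = 0.1600 + -0.7420i → escape time 6
(row=4, col=2): c = 0.3200 + -0.7420i → escape time 5
(row=4, col=3): c = 0.4800 + -0.7420i → escape time 3
(row=4, col=4): c = 0.6400 + -0.7420i → escape time 3
(row=5, col=0): c = 0.0000 + -1.0600i → escape time 5
(row=5, col=1): c = 0.1600 + -1.0600i → escape time 4
(row=5, col=2): c = 0.3200 + -1.0600i → escape time 3
(row=5, col=3): c = 0.4800 + -1.0600i → escape time 2
(row=5, col=4): c = 0.6400 + -1.0600i → escape time 2

Answer: 77753
77764
77754
77763
76533
54322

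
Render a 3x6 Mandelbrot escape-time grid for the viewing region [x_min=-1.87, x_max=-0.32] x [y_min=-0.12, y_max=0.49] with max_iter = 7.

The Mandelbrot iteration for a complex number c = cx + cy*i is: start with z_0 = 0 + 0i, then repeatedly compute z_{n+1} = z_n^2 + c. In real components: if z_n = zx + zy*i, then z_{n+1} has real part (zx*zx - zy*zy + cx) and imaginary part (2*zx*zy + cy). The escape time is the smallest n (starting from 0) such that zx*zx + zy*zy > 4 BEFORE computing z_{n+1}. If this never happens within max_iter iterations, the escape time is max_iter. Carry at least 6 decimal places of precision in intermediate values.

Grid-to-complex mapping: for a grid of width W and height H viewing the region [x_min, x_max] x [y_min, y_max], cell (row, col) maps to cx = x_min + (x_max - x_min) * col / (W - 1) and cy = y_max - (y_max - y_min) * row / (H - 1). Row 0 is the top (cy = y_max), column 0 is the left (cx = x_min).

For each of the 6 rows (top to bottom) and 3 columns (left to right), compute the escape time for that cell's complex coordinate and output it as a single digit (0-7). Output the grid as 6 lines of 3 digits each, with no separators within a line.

(row=0, col=0): c = -1.8700 + 0.4900i → escape time 3
(row=0, col=1): c = -1.0950 + 0.4900i → escape time 5
(row=0, col=2): c = -0.3200 + 0.4900i → escape time 7
(row=1, col=0): c = -1.8700 + 0.3680i → escape time 3
(row=1, col=1): c = -1.0950 + 0.3680i → escape time 7
(row=1, col=2): c = -0.3200 + 0.3680i → escape time 7
(row=2, col=0): c = -1.8700 + 0.2460i → escape time 4
(row=2, col=1): c = -1.0950 + 0.2460i → escape time 7
(row=2, col=2): c = -0.3200 + 0.2460i → escape time 7
(row=3, col=0): c = -1.8700 + 0.1240i → escape time 4
(row=3, col=1): c = -1.0950 + 0.1240i → escape time 7
(row=3, col=2): c = -0.3200 + 0.1240i → escape time 7
(row=4, col=0): c = -1.8700 + 0.0020i → escape time 7
(row=4, col=1): c = -1.0950 + 0.0020i → escape time 7
(row=4, col=2): c = -0.3200 + 0.0020i → escape time 7
(row=5, col=0): c = -1.8700 + -0.1200i → escape time 4
(row=5, col=1): c = -1.0950 + -0.1200i → escape time 7
(row=5, col=2): c = -0.3200 + -0.1200i → escape time 7

Answer: 357
377
477
477
777
477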